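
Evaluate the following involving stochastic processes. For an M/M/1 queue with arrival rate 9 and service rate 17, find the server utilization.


rho = lambda/mu
= 9/17
= 0.5294

0.5294


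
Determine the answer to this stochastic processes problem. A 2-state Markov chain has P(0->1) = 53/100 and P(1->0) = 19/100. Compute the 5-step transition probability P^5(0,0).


Computing P^5 by matrix multiplication.
P = [[0.4700, 0.5300], [0.1900, 0.8100]]
After raising P to the power 5:
P^5(0,0) = 0.2652

0.2652


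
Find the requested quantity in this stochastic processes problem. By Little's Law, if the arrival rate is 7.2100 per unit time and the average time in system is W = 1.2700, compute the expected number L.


Little's Law: L = lambda * W
= 7.2100 * 1.2700
= 9.1567

9.1567


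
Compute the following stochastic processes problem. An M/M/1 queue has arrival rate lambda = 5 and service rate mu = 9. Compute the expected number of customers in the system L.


rho = 5/9 = 0.5556
L = rho/(1-rho)
= 0.5556/0.4444
= 1.2500

1.2500


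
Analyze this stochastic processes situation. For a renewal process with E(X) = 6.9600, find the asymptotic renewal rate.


Long-run renewal rate = 1/E(X)
= 1/6.9600
= 0.1437

0.1437


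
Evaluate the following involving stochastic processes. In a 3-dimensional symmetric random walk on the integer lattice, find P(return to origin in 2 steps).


P(return in 2 steps) = P(reverse first step) = 1/(2d)
= 1/6
= 0.1667

0.1667


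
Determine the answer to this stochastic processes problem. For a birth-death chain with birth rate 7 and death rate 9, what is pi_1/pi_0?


For birth-death process, pi_n/pi_0 = (lambda/mu)^n
= (7/9)^1
= 0.7778

0.7778


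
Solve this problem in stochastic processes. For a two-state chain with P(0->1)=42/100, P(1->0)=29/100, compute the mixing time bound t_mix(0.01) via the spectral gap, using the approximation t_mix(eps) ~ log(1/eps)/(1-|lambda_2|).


lambda_2 = |1 - p01 - p10| = |1 - 0.4200 - 0.2900| = 0.2900
t_mix ~ log(1/eps)/(1 - |lambda_2|)
= log(100)/(1 - 0.2900) = 4.6052/0.7100
= 6.4862

6.4862


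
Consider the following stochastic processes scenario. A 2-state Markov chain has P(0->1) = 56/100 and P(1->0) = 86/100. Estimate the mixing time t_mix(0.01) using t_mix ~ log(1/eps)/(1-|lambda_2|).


lambda_2 = |1 - p01 - p10| = |1 - 0.5600 - 0.8600| = 0.4200
t_mix ~ log(1/eps)/(1 - |lambda_2|)
= log(100)/(1 - 0.4200) = 4.6052/0.5800
= 7.9399

7.9399


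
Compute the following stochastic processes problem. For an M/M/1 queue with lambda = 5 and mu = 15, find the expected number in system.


rho = 5/15 = 0.3333
L = rho/(1-rho)
= 0.3333/0.6667
= 0.5000

0.5000


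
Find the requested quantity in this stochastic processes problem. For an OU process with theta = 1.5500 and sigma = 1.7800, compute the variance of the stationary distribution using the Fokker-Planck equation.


Stationary variance = sigma^2 / (2*theta)
= 1.7800^2 / (2*1.5500)
= 3.1684 / 3.1000
= 1.0221

1.0221


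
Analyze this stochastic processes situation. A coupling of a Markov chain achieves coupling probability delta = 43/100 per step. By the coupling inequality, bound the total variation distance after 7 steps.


TV distance bound <= (1-delta)^n
= (1 - 0.4300)^7
= 0.5700^7
= 0.0195

0.0195


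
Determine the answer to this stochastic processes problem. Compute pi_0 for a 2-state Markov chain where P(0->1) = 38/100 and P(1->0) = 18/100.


Stationary distribution: pi_0 = p10/(p01+p10), pi_1 = p01/(p01+p10)
p01 = 0.3800, p10 = 0.1800
pi_0 = 0.3214

0.3214


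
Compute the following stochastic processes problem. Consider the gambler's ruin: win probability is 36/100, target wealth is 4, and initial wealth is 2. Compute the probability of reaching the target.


Gambler's ruin formula:
r = q/p = 0.6400/0.3600 = 1.7778
P(win) = (1 - r^i)/(1 - r^N)
= (1 - 1.7778^2)/(1 - 1.7778^4)
= 0.2404

0.2404


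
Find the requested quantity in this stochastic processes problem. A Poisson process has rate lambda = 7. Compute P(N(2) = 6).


P(N(t)=k) = (lambda*t)^k * exp(-lambda*t) / k!
lambda*t = 14
= 14^6 * exp(-14) / 6!
= 7529536 * 8.3153e-07 / 720
= 0.0087

0.0087


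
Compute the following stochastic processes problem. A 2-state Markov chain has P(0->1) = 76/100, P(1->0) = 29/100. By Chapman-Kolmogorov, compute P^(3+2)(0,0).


P^5 = P^3 * P^2
Computing via matrix multiplication of the transition matrix.
Entry (0,0) of P^5 = 0.2762

0.2762


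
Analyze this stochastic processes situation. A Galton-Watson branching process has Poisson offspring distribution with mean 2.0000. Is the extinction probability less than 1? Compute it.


Since mu = 2.0000 > 1, extinction prob q < 1.
Solve s = exp(mu*(s-1)) iteratively.
q = 0.2032

0.2032


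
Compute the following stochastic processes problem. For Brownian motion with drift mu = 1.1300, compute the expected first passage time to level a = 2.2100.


Expected first passage time = a/mu
= 2.2100/1.1300
= 1.9558

1.9558


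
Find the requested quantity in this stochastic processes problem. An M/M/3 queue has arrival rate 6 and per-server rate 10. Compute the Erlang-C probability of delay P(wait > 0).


a = lambda/mu = 0.6000
rho = a/c = 0.2000
Erlang-C formula applied:
C(c,a) = 0.0247

0.0247


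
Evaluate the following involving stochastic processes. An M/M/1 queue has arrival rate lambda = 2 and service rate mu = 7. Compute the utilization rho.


rho = lambda/mu
= 2/7
= 0.2857

0.2857


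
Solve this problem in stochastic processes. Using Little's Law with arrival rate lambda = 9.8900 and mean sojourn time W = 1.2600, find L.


Little's Law: L = lambda * W
= 9.8900 * 1.2600
= 12.4614

12.4614


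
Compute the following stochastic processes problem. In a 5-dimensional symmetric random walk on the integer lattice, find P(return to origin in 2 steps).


P(return in 2 steps) = P(reverse first step) = 1/(2d)
= 1/10
= 0.1000

0.1000


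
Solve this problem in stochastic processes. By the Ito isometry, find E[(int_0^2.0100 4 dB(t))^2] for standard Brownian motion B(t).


By Ito isometry: E[(int f dB)^2] = int f^2 dt
= 4^2 * 2.0100
= 16 * 2.0100 = 32.1600

32.1600


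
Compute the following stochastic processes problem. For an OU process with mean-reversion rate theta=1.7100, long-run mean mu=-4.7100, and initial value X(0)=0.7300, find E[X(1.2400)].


E[X(t)] = mu + (X(0) - mu)*exp(-theta*t)
= -4.7100 + (0.7300 - -4.7100)*exp(-1.7100*1.2400)
= -4.7100 + 5.4400 * 0.1200
= -4.0573

-4.0573


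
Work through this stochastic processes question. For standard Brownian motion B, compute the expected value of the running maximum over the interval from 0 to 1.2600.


E(max B(s)) = sqrt(2t/pi)
= sqrt(2*1.2600/pi)
= sqrt(0.8021)
= 0.8956

0.8956


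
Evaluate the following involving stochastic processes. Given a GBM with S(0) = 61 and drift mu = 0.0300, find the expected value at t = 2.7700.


E[S(t)] = S(0) * exp(mu * t)
= 61 * exp(0.0300 * 2.7700)
= 61 * 1.0867
= 66.2857

66.2857


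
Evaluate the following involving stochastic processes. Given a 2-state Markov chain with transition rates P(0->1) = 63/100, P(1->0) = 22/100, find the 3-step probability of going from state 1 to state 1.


Computing P^3 by matrix multiplication.
P = [[0.3700, 0.6300], [0.2200, 0.7800]]
After raising P to the power 3:
P^3(1,1) = 0.7421

0.7421


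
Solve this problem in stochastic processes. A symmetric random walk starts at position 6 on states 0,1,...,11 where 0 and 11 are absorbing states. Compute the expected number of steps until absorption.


For symmetric RW on 0,...,N with absorbing barriers, E(i) = i*(N-i)
E(6) = 6 * 5 = 30

30


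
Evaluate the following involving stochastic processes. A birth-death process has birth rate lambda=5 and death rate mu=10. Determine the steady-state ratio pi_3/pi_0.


For birth-death process, pi_n/pi_0 = (lambda/mu)^n
= (5/10)^3
= 0.1250

0.1250


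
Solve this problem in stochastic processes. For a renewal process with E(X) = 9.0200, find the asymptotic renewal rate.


Long-run renewal rate = 1/E(X)
= 1/9.0200
= 0.1109

0.1109


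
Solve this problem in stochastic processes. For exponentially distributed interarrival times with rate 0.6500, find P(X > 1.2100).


P(X > t) = exp(-lambda * t)
= exp(-0.6500 * 1.2100)
= exp(-0.7865) = 0.4554

0.4554


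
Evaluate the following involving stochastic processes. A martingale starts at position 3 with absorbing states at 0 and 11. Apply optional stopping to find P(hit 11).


By optional stopping theorem: E(M at tau) = M(0) = 3
P(hit 11)*11 + P(hit 0)*0 = 3
P(hit 11) = (3 - 0)/(11 - 0) = 3/11 = 0.2727

0.2727


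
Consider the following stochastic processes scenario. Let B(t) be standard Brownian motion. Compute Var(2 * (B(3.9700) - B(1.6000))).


Var(alpha*(B(t)-B(s))) = alpha^2 * (t-s)
= 2^2 * (3.9700 - 1.6000)
= 4 * 2.3700
= 9.4800

9.4800


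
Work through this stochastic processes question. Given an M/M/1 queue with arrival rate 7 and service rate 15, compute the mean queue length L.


rho = 7/15 = 0.4667
L = rho/(1-rho)
= 0.4667/0.5333
= 0.8750

0.8750


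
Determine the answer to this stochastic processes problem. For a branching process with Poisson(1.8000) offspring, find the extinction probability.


Since mu = 1.8000 > 1, extinction prob q < 1.
Solve s = exp(mu*(s-1)) iteratively.
q = 0.2676

0.2676


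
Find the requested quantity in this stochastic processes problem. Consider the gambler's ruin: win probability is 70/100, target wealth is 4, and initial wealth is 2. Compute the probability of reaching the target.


Gambler's ruin formula:
r = q/p = 0.3000/0.7000 = 0.4286
P(win) = (1 - r^i)/(1 - r^N)
= (1 - 0.4286^2)/(1 - 0.4286^4)
= 0.8448

0.8448


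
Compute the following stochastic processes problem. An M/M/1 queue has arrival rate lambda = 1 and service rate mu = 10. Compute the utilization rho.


rho = lambda/mu
= 1/10
= 0.1000

0.1000


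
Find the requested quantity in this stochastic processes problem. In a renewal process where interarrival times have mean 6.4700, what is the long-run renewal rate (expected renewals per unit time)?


Long-run renewal rate = 1/E(X)
= 1/6.4700
= 0.1546

0.1546


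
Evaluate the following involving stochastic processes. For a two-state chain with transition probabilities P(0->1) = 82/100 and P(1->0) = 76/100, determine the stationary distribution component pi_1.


Stationary distribution: pi_0 = p10/(p01+p10), pi_1 = p01/(p01+p10)
p01 = 0.8200, p10 = 0.7600
pi_1 = 0.5190

0.5190


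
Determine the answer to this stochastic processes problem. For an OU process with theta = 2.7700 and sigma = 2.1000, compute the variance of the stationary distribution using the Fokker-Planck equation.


Stationary variance = sigma^2 / (2*theta)
= 2.1000^2 / (2*2.7700)
= 4.4100 / 5.5400
= 0.7960

0.7960


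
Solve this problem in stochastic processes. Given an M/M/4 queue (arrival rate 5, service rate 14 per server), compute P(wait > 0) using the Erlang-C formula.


a = lambda/mu = 0.3571
rho = a/c = 0.0893
Erlang-C formula applied:
C(c,a) = 5.2079e-04

5.2079e-04


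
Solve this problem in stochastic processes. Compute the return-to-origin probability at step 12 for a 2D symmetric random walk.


P = C(12,6)^2 / 4^12
= 924^2 / 16777216
= 853776 / 16777216
= 0.0509

0.0509


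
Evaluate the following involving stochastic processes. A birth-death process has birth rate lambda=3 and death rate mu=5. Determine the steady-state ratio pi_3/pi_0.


For birth-death process, pi_n/pi_0 = (lambda/mu)^n
= (3/5)^3
= 0.2160

0.2160


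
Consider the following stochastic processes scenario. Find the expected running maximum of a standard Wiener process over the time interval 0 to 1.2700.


E(max B(s)) = sqrt(2t/pi)
= sqrt(2*1.2700/pi)
= sqrt(0.8085)
= 0.8992

0.8992


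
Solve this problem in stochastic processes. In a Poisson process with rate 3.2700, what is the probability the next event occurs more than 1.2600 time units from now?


P(X > t) = exp(-lambda * t)
= exp(-3.2700 * 1.2600)
= exp(-4.1202) = 0.0162

0.0162


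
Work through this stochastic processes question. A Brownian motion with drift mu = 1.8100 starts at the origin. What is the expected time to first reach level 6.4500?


Expected first passage time = a/mu
= 6.4500/1.8100
= 3.5635

3.5635


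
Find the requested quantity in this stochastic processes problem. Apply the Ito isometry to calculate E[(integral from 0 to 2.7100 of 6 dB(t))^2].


By Ito isometry: E[(int f dB)^2] = int f^2 dt
= 6^2 * 2.7100
= 36 * 2.7100 = 97.5600

97.5600


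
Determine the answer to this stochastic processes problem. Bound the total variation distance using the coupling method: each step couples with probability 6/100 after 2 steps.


TV distance bound <= (1-delta)^n
= (1 - 0.0600)^2
= 0.9400^2
= 0.8836

0.8836


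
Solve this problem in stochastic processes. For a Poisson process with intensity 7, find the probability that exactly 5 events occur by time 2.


P(N(t)=k) = (lambda*t)^k * exp(-lambda*t) / k!
lambda*t = 14
= 14^5 * exp(-14) / 5!
= 537824 * 8.3153e-07 / 120
= 0.0037

0.0037


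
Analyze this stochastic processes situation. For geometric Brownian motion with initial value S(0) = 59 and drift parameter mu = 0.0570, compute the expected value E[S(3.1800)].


E[S(t)] = S(0) * exp(mu * t)
= 59 * exp(0.0570 * 3.1800)
= 59 * 1.1987
= 70.7249

70.7249


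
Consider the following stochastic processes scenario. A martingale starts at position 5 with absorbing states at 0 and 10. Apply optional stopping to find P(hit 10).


By optional stopping theorem: E(M at tau) = M(0) = 5
P(hit 10)*10 + P(hit 0)*0 = 5
P(hit 10) = (5 - 0)/(10 - 0) = 1/2 = 0.5000

0.5000


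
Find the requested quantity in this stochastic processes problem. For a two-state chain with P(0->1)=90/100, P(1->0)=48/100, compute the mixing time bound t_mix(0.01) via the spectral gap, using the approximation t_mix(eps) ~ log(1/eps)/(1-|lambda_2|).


lambda_2 = |1 - p01 - p10| = |1 - 0.9000 - 0.4800| = 0.3800
t_mix ~ log(1/eps)/(1 - |lambda_2|)
= log(100)/(1 - 0.3800) = 4.6052/0.6200
= 7.4277

7.4277


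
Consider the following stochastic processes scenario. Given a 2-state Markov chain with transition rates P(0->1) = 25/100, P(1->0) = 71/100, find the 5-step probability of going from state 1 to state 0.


Computing P^5 by matrix multiplication.
P = [[0.7500, 0.2500], [0.7100, 0.2900]]
After raising P to the power 5:
P^5(1,0) = 0.7396

0.7396


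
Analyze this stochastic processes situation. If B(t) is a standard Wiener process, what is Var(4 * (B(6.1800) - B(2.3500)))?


Var(alpha*(B(t)-B(s))) = alpha^2 * (t-s)
= 4^2 * (6.1800 - 2.3500)
= 16 * 3.8300
= 61.2800

61.2800


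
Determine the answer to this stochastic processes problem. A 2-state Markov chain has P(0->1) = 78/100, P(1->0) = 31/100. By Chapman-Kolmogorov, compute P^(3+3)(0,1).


P^6 = P^3 * P^3
Computing via matrix multiplication of the transition matrix.
Entry (0,1) of P^6 = 0.7156

0.7156


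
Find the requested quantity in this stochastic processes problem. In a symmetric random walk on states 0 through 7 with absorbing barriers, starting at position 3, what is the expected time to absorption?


For symmetric RW on 0,...,N with absorbing barriers, E(i) = i*(N-i)
E(3) = 3 * 4 = 12

12


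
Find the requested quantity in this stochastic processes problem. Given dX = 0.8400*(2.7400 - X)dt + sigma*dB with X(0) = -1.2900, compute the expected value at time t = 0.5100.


E[X(t)] = mu + (X(0) - mu)*exp(-theta*t)
= 2.7400 + (-1.2900 - 2.7400)*exp(-0.8400*0.5100)
= 2.7400 + -4.0300 * 0.6516
= 0.1143

0.1143


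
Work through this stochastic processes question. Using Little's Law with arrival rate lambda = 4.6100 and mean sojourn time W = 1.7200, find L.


Little's Law: L = lambda * W
= 4.6100 * 1.7200
= 7.9292

7.9292


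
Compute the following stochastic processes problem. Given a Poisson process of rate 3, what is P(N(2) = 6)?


P(N(t)=k) = (lambda*t)^k * exp(-lambda*t) / k!
lambda*t = 6
= 6^6 * exp(-6) / 6!
= 46656 * 0.0025 / 720
= 0.1606

0.1606


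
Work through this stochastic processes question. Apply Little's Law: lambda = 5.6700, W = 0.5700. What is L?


Little's Law: L = lambda * W
= 5.6700 * 0.5700
= 3.2319

3.2319


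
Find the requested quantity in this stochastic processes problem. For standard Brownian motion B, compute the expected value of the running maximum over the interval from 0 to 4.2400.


E(max B(s)) = sqrt(2t/pi)
= sqrt(2*4.2400/pi)
= sqrt(2.6993)
= 1.6429

1.6429


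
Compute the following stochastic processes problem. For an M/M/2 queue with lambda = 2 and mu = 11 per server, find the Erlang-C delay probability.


a = lambda/mu = 0.1818
rho = a/c = 0.0909
Erlang-C formula applied:
C(c,a) = 0.0152

0.0152


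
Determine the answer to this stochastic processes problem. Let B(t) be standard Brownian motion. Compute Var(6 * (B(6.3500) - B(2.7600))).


Var(alpha*(B(t)-B(s))) = alpha^2 * (t-s)
= 6^2 * (6.3500 - 2.7600)
= 36 * 3.5900
= 129.2400

129.2400


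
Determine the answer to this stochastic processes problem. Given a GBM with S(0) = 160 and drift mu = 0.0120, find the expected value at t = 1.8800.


E[S(t)] = S(0) * exp(mu * t)
= 160 * exp(0.0120 * 1.8800)
= 160 * 1.0228
= 163.6506

163.6506


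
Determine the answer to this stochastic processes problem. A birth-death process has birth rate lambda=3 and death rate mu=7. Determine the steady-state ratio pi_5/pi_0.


For birth-death process, pi_n/pi_0 = (lambda/mu)^n
= (3/7)^5
= 0.0145

0.0145


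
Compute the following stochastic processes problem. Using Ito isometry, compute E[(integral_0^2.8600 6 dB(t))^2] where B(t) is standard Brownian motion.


By Ito isometry: E[(int f dB)^2] = int f^2 dt
= 6^2 * 2.8600
= 36 * 2.8600 = 102.9600

102.9600


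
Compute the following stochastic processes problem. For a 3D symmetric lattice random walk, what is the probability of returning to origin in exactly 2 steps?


P(return in 2 steps) = P(reverse first step) = 1/(2d)
= 1/6
= 0.1667

0.1667


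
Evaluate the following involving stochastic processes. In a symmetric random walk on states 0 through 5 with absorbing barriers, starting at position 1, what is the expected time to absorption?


For symmetric RW on 0,...,N with absorbing barriers, E(i) = i*(N-i)
E(1) = 1 * 4 = 4

4


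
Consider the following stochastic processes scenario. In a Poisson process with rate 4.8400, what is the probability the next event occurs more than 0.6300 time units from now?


P(X > t) = exp(-lambda * t)
= exp(-4.8400 * 0.6300)
= exp(-3.0492) = 0.0474

0.0474


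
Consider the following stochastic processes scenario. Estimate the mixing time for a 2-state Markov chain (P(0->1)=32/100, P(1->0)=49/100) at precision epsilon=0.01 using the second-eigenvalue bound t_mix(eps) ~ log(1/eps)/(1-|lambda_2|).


lambda_2 = |1 - p01 - p10| = |1 - 0.3200 - 0.4900| = 0.1900
t_mix ~ log(1/eps)/(1 - |lambda_2|)
= log(100)/(1 - 0.1900) = 4.6052/0.8100
= 5.6854

5.6854


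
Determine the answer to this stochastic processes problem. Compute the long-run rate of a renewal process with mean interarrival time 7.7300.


Long-run renewal rate = 1/E(X)
= 1/7.7300
= 0.1294

0.1294


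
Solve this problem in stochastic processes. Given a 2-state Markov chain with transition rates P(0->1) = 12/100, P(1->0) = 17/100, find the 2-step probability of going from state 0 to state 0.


Computing P^2 by matrix multiplication.
P = [[0.8800, 0.1200], [0.1700, 0.8300]]
After raising P to the power 2:
P^2(0,0) = 0.7948

0.7948


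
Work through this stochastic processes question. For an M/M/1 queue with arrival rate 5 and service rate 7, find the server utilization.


rho = lambda/mu
= 5/7
= 0.7143

0.7143


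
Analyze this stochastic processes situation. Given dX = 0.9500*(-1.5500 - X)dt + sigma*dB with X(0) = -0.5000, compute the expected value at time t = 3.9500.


E[X(t)] = mu + (X(0) - mu)*exp(-theta*t)
= -1.5500 + (-0.5000 - -1.5500)*exp(-0.9500*3.9500)
= -1.5500 + 1.0500 * 0.0235
= -1.5254

-1.5254


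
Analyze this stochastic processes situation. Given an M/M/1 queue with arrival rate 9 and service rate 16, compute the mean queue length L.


rho = 9/16 = 0.5625
L = rho/(1-rho)
= 0.5625/0.4375
= 1.2857

1.2857


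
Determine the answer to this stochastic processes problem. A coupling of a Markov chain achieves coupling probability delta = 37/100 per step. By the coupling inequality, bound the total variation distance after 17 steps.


TV distance bound <= (1-delta)^n
= (1 - 0.3700)^17
= 0.6300^17
= 3.8796e-04

3.8796e-04


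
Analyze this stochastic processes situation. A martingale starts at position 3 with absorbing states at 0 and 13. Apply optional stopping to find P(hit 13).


By optional stopping theorem: E(M at tau) = M(0) = 3
P(hit 13)*13 + P(hit 0)*0 = 3
P(hit 13) = (3 - 0)/(13 - 0) = 3/13 = 0.2308

0.2308


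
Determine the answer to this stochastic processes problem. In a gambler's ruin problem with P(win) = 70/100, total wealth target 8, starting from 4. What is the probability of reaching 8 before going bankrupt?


Gambler's ruin formula:
r = q/p = 0.3000/0.7000 = 0.4286
P(win) = (1 - r^i)/(1 - r^N)
= (1 - 0.4286^4)/(1 - 0.4286^8)
= 0.9674

0.9674


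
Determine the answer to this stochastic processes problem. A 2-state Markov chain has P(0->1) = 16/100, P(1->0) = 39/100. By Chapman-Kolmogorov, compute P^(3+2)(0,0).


P^5 = P^3 * P^2
Computing via matrix multiplication of the transition matrix.
Entry (0,0) of P^5 = 0.7145

0.7145


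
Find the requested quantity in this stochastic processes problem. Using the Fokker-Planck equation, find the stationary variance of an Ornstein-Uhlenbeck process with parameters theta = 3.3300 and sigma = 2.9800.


Stationary variance = sigma^2 / (2*theta)
= 2.9800^2 / (2*3.3300)
= 8.8804 / 6.6600
= 1.3334

1.3334


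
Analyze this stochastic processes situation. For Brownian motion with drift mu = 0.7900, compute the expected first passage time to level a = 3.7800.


Expected first passage time = a/mu
= 3.7800/0.7900
= 4.7848

4.7848


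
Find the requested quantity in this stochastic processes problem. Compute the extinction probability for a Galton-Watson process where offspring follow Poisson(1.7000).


Since mu = 1.7000 > 1, extinction prob q < 1.
Solve s = exp(mu*(s-1)) iteratively.
q = 0.3088

0.3088


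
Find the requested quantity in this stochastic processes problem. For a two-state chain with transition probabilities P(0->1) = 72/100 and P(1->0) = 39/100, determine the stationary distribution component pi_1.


Stationary distribution: pi_0 = p10/(p01+p10), pi_1 = p01/(p01+p10)
p01 = 0.7200, p10 = 0.3900
pi_1 = 0.6486

0.6486


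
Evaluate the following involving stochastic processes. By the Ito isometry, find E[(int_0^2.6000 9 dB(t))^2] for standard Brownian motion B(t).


By Ito isometry: E[(int f dB)^2] = int f^2 dt
= 9^2 * 2.6000
= 81 * 2.6000 = 210.6000

210.6000


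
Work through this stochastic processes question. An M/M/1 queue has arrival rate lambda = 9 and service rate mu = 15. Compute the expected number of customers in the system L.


rho = 9/15 = 0.6000
L = rho/(1-rho)
= 0.6000/0.4000
= 1.5000

1.5000


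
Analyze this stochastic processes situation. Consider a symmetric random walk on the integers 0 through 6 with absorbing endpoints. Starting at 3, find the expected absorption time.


For symmetric RW on 0,...,N with absorbing barriers, E(i) = i*(N-i)
E(3) = 3 * 3 = 9

9


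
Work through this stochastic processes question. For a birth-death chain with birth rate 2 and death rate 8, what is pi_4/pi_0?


For birth-death process, pi_n/pi_0 = (lambda/mu)^n
= (2/8)^4
= 0.0039

0.0039


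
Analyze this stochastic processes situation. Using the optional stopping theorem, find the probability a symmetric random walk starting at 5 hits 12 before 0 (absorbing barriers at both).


By optional stopping theorem: E(M at tau) = M(0) = 5
P(hit 12)*12 + P(hit 0)*0 = 5
P(hit 12) = (5 - 0)/(12 - 0) = 5/12 = 0.4167

0.4167


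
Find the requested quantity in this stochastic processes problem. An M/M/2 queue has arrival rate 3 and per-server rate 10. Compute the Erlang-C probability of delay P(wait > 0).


a = lambda/mu = 0.3000
rho = a/c = 0.1500
Erlang-C formula applied:
C(c,a) = 0.0391

0.0391


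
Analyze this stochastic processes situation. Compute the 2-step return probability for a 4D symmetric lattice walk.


P(return in 2 steps) = P(reverse first step) = 1/(2d)
= 1/8
= 0.1250

0.1250


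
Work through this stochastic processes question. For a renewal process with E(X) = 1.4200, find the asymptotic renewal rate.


Long-run renewal rate = 1/E(X)
= 1/1.4200
= 0.7042

0.7042


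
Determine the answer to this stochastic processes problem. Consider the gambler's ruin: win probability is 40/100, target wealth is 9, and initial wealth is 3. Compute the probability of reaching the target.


Gambler's ruin formula:
r = q/p = 0.6000/0.4000 = 1.5000
P(win) = (1 - r^i)/(1 - r^N)
= (1 - 1.5000^3)/(1 - 1.5000^9)
= 0.0634

0.0634


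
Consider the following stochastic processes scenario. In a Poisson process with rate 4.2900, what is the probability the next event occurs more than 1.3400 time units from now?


P(X > t) = exp(-lambda * t)
= exp(-4.2900 * 1.3400)
= exp(-5.7486) = 0.0032

0.0032


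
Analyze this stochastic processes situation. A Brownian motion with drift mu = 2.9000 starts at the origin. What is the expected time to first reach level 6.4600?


Expected first passage time = a/mu
= 6.4600/2.9000
= 2.2276

2.2276


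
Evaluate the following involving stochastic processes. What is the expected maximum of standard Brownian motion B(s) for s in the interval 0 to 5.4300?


E(max B(s)) = sqrt(2t/pi)
= sqrt(2*5.4300/pi)
= sqrt(3.4568)
= 1.8593

1.8593


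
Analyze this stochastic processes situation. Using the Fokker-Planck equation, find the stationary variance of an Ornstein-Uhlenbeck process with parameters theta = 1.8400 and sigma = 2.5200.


Stationary variance = sigma^2 / (2*theta)
= 2.5200^2 / (2*1.8400)
= 6.3504 / 3.6800
= 1.7257

1.7257


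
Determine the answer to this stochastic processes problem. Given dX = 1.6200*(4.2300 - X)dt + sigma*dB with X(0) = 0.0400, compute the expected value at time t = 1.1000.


E[X(t)] = mu + (X(0) - mu)*exp(-theta*t)
= 4.2300 + (0.0400 - 4.2300)*exp(-1.6200*1.1000)
= 4.2300 + -4.1900 * 0.1683
= 3.5248

3.5248


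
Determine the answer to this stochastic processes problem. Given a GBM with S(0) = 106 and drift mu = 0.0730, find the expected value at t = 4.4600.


E[S(t)] = S(0) * exp(mu * t)
= 106 * exp(0.0730 * 4.4600)
= 106 * 1.3848
= 146.7924

146.7924


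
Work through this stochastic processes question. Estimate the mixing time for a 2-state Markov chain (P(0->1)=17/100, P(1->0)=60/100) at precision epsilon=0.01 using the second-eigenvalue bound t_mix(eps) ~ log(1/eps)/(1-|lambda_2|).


lambda_2 = |1 - p01 - p10| = |1 - 0.1700 - 0.6000| = 0.2300
t_mix ~ log(1/eps)/(1 - |lambda_2|)
= log(100)/(1 - 0.2300) = 4.6052/0.7700
= 5.9807

5.9807


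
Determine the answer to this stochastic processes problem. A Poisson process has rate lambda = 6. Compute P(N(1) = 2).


P(N(t)=k) = (lambda*t)^k * exp(-lambda*t) / k!
lambda*t = 6
= 6^2 * exp(-6) / 2!
= 36 * 0.0025 / 2
= 0.0446

0.0446


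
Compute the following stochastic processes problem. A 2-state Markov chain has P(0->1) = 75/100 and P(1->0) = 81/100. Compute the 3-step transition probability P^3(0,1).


Computing P^3 by matrix multiplication.
P = [[0.2500, 0.7500], [0.8100, 0.1900]]
After raising P to the power 3:
P^3(0,1) = 0.5652

0.5652


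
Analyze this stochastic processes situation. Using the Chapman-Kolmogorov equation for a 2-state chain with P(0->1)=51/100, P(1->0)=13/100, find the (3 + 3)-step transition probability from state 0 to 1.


P^6 = P^3 * P^3
Computing via matrix multiplication of the transition matrix.
Entry (0,1) of P^6 = 0.7951

0.7951


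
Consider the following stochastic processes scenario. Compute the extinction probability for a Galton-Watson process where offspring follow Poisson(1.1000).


Since mu = 1.1000 > 1, extinction prob q < 1.
Solve s = exp(mu*(s-1)) iteratively.
q = 0.8239

0.8239


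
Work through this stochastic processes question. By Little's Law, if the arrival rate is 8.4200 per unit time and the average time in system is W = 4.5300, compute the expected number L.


Little's Law: L = lambda * W
= 8.4200 * 4.5300
= 38.1426

38.1426


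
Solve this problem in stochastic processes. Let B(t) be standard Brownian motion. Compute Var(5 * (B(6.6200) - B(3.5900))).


Var(alpha*(B(t)-B(s))) = alpha^2 * (t-s)
= 5^2 * (6.6200 - 3.5900)
= 25 * 3.0300
= 75.7500

75.7500


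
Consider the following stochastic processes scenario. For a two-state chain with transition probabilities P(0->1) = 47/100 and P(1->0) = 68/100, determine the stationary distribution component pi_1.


Stationary distribution: pi_0 = p10/(p01+p10), pi_1 = p01/(p01+p10)
p01 = 0.4700, p10 = 0.6800
pi_1 = 0.4087

0.4087


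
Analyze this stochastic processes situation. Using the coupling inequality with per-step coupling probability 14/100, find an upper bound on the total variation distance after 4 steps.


TV distance bound <= (1-delta)^n
= (1 - 0.1400)^4
= 0.8600^4
= 0.5470

0.5470


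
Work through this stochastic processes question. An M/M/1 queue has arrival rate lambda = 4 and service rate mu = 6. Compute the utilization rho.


rho = lambda/mu
= 4/6
= 0.6667

0.6667


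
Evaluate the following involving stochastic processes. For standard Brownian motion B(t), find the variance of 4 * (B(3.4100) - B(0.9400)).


Var(alpha*(B(t)-B(s))) = alpha^2 * (t-s)
= 4^2 * (3.4100 - 0.9400)
= 16 * 2.4700
= 39.5200

39.5200


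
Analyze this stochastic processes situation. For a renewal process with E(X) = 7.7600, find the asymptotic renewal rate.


Long-run renewal rate = 1/E(X)
= 1/7.7600
= 0.1289

0.1289


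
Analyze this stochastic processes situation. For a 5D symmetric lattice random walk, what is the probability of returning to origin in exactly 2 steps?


P(return in 2 steps) = P(reverse first step) = 1/(2d)
= 1/10
= 0.1000

0.1000


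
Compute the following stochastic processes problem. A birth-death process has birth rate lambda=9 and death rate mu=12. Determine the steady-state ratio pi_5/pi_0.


For birth-death process, pi_n/pi_0 = (lambda/mu)^n
= (9/12)^5
= 0.2373

0.2373


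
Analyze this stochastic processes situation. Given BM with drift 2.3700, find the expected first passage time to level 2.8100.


Expected first passage time = a/mu
= 2.8100/2.3700
= 1.1857

1.1857


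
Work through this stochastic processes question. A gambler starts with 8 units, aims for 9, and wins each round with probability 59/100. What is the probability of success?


Gambler's ruin formula:
r = q/p = 0.4100/0.5900 = 0.6949
P(win) = (1 - r^i)/(1 - r^N)
= (1 - 0.6949^8)/(1 - 0.6949^9)
= 0.9828

0.9828


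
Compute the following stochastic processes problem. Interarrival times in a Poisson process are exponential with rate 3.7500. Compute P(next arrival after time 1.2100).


P(X > t) = exp(-lambda * t)
= exp(-3.7500 * 1.2100)
= exp(-4.5375) = 0.0107

0.0107


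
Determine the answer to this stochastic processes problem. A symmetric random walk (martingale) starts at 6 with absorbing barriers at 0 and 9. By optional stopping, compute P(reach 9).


By optional stopping theorem: E(M at tau) = M(0) = 6
P(hit 9)*9 + P(hit 0)*0 = 6
P(hit 9) = (6 - 0)/(9 - 0) = 2/3 = 0.6667

0.6667


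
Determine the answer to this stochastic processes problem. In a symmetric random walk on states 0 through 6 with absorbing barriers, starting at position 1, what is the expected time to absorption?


For symmetric RW on 0,...,N with absorbing barriers, E(i) = i*(N-i)
E(1) = 1 * 5 = 5

5


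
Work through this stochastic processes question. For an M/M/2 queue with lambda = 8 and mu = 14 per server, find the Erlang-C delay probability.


a = lambda/mu = 0.5714
rho = a/c = 0.2857
Erlang-C formula applied:
C(c,a) = 0.1270

0.1270


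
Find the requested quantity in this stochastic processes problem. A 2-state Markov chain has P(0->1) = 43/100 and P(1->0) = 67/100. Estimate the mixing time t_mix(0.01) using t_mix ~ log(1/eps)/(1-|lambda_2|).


lambda_2 = |1 - p01 - p10| = |1 - 0.4300 - 0.6700| = 0.1000
t_mix ~ log(1/eps)/(1 - |lambda_2|)
= log(100)/(1 - 0.1000) = 4.6052/0.9000
= 5.1169

5.1169


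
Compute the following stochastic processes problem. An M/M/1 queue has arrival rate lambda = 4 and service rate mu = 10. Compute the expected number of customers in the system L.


rho = 4/10 = 0.4000
L = rho/(1-rho)
= 0.4000/0.6000
= 0.6667

0.6667


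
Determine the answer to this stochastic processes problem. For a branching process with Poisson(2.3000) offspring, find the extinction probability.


Since mu = 2.3000 > 1, extinction prob q < 1.
Solve s = exp(mu*(s-1)) iteratively.
q = 0.1376

0.1376


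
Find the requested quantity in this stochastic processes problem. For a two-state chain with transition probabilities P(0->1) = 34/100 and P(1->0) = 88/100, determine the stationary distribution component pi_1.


Stationary distribution: pi_0 = p10/(p01+p10), pi_1 = p01/(p01+p10)
p01 = 0.3400, p10 = 0.8800
pi_1 = 0.2787

0.2787


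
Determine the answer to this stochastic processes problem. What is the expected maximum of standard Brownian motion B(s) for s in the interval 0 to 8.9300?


E(max B(s)) = sqrt(2t/pi)
= sqrt(2*8.9300/pi)
= sqrt(5.6850)
= 2.3843

2.3843


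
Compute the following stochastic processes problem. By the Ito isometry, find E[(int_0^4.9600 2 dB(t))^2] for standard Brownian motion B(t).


By Ito isometry: E[(int f dB)^2] = int f^2 dt
= 2^2 * 4.9600
= 4 * 4.9600 = 19.8400

19.8400


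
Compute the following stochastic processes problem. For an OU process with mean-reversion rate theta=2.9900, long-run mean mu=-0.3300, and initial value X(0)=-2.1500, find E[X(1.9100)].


E[X(t)] = mu + (X(0) - mu)*exp(-theta*t)
= -0.3300 + (-2.1500 - -0.3300)*exp(-2.9900*1.9100)
= -0.3300 + -1.8200 * 0.0033
= -0.3360

-0.3360


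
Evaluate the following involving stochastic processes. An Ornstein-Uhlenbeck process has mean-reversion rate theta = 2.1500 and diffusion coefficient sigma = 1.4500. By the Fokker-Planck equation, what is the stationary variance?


Stationary variance = sigma^2 / (2*theta)
= 1.4500^2 / (2*2.1500)
= 2.1025 / 4.3000
= 0.4890

0.4890


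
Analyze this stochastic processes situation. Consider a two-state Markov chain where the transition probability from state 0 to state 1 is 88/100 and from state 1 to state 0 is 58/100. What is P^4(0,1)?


Computing P^4 by matrix multiplication.
P = [[0.1200, 0.8800], [0.5800, 0.4200]]
After raising P to the power 4:
P^4(0,1) = 0.5758

0.5758


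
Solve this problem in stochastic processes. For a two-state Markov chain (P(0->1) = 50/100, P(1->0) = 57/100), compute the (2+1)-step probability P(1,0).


P^3 = P^2 * P^1
Computing via matrix multiplication of the transition matrix.
Entry (1,0) of P^3 = 0.5329

0.5329


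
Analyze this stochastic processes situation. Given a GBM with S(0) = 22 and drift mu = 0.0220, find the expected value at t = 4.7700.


E[S(t)] = S(0) * exp(mu * t)
= 22 * exp(0.0220 * 4.7700)
= 22 * 1.1106
= 24.4342

24.4342


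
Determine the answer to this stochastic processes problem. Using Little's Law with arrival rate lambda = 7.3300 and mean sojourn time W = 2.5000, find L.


Little's Law: L = lambda * W
= 7.3300 * 2.5000
= 18.3250

18.3250


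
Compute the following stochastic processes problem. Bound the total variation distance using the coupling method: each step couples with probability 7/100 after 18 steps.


TV distance bound <= (1-delta)^n
= (1 - 0.0700)^18
= 0.9300^18
= 0.2708

0.2708


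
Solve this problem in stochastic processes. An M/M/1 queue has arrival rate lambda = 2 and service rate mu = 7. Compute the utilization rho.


rho = lambda/mu
= 2/7
= 0.2857

0.2857


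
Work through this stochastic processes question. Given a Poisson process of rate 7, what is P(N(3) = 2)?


P(N(t)=k) = (lambda*t)^k * exp(-lambda*t) / k!
lambda*t = 21
= 21^2 * exp(-21) / 2!
= 441 * 7.5826e-10 / 2
= 1.6720e-07

1.6720e-07


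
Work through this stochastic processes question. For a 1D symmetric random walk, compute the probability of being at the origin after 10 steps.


P(S(10) = 0) = C(10,5) / 4^5
= 252 / 1024
= 0.2461

0.2461


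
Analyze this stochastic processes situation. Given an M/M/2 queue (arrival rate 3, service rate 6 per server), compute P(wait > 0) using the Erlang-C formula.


a = lambda/mu = 0.5000
rho = a/c = 0.2500
Erlang-C formula applied:
C(c,a) = 0.1000

0.1000


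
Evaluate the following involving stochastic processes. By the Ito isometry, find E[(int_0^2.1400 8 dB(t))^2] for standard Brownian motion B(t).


By Ito isometry: E[(int f dB)^2] = int f^2 dt
= 8^2 * 2.1400
= 64 * 2.1400 = 136.9600

136.9600


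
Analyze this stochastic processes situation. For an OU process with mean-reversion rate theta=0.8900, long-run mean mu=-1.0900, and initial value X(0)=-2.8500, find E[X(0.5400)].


E[X(t)] = mu + (X(0) - mu)*exp(-theta*t)
= -1.0900 + (-2.8500 - -1.0900)*exp(-0.8900*0.5400)
= -1.0900 + -1.7600 * 0.6184
= -2.1784

-2.1784


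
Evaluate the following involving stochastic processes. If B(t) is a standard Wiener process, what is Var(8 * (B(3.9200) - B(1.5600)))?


Var(alpha*(B(t)-B(s))) = alpha^2 * (t-s)
= 8^2 * (3.9200 - 1.5600)
= 64 * 2.3600
= 151.0400

151.0400


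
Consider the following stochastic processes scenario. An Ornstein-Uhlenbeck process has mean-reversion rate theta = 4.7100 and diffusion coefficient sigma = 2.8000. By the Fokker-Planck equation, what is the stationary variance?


Stationary variance = sigma^2 / (2*theta)
= 2.8000^2 / (2*4.7100)
= 7.8400 / 9.4200
= 0.8323

0.8323


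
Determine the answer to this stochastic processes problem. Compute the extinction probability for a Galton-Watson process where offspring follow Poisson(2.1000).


Since mu = 2.1000 > 1, extinction prob q < 1.
Solve s = exp(mu*(s-1)) iteratively.
q = 0.1779

0.1779


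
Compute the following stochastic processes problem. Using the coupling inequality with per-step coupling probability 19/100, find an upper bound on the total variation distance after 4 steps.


TV distance bound <= (1-delta)^n
= (1 - 0.1900)^4
= 0.8100^4
= 0.4305

0.4305


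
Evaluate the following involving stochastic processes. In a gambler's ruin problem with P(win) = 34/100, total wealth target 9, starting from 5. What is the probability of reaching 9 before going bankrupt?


Gambler's ruin formula:
r = q/p = 0.6600/0.3400 = 1.9412
P(win) = (1 - r^i)/(1 - r^N)
= (1 - 1.9412^5)/(1 - 1.9412^9)
= 0.0680

0.0680


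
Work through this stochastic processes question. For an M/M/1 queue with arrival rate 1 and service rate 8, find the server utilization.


rho = lambda/mu
= 1/8
= 0.1250

0.1250


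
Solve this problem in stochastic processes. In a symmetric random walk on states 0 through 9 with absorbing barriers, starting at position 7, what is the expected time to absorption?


For symmetric RW on 0,...,N with absorbing barriers, E(i) = i*(N-i)
E(7) = 7 * 2 = 14

14


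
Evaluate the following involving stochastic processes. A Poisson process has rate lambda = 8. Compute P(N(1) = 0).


P(N(t)=k) = (lambda*t)^k * exp(-lambda*t) / k!
lambda*t = 8
= 8^0 * exp(-8) / 0!
= 1 * 3.3546e-04 / 1
= 3.3546e-04

3.3546e-04
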